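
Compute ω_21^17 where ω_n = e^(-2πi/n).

ω_21^17 = e^(-2πi·17/21)
= cos(-2π·17/21) + i·sin(-2π·17/21)
= cos(-34π/21) + i·sin(-34π/21)

ω_21^17 = cos(-34π/21) + i·sin(-34π/21) = 0.3653+0.9309i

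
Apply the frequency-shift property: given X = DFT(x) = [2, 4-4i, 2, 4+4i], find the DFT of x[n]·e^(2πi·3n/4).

Modulation property: DFT(ω_4^(-3n)·x[n]) = X[(k-3) mod 4], so circularly shift X by 3 positions.

X[k-3] = [4-4i, 2, 4+4i, 2]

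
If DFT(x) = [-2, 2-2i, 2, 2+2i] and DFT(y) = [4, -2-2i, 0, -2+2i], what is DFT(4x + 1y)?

By linearity: DFT(4x + 1y) = 4·DFT(x) + 1·DFT(y)
= 4·[-2, 2-2i, 2, 2+2i] + 1·[4, -2-2i, 0, -2+2i]

Computing element-wise:
Z[0] = 4·(-2) + 1·(4) = -4
Z[1] = 4·(2-2i) + 1·(-2-2i) = 6-10i
Z[2] = 4·(2) + 1·(0) = 8
Z[3] = 4·(2+2i) + 1·(-2+2i) = 6+10i

DFT(4x + 1y) = 4·X + 1·Y = [-4, 6-10i, 8, 6+10i]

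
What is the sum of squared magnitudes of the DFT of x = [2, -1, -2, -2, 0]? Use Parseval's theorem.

Parseval: Σ|x[n]|² = (1/N)Σ|X[k]|², so Σ|X[k]|² = N·Σ|x[n]|² = 5·13.0000

Σ|X[k]|² = N·Σ|x[n]|² = 5·13.0000 = 65.0000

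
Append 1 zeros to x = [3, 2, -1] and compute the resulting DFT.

Original 3-point DFT: [4, 2.5000-2.5981i, 2.5000+2.5981i]
Zero-padded 4-point DFT provides frequency interpolation.

DFT_4([x, 0, ...]) = [4, 4-2i, 0, 4+2i]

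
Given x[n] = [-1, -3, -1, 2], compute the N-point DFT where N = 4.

X[k] = Σ(n=0 to 3) x[n] · ω_4^(nk)
where ω_4 = e^(-2πi/4)

Computing each X[k]:
X[0] = -3
X[1] = 5i
X[2] = -1
X[3] = -5i

X = [-3, 5i, -1, -5i]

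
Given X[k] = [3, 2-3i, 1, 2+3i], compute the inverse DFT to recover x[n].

x[n] = (1/4) Σ(k=0 to 3) X[k] · e^(2πikn/4)

Computing each x[n]:
x[0] = 2
x[1] = 2
x[2] = 0
x[3] = -1

x = [2, 2, 0, -1]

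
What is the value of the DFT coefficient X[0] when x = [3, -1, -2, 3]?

X[0] = Σ(n=0 to 3) x[n] · ω_4^0 = Σ x[n]
= (3) + (-1) + (-2) + (3)

X[0] = 3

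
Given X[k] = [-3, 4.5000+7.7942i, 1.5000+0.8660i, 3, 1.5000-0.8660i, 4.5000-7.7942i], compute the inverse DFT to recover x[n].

x[n] = (1/6) Σ(k=0 to 5) X[k] · e^(2πikn/6)

Computing each x[n]:
x[0] = 2
x[1] = -3
x[2] = -3
x[3] = -2
x[4] = 1
x[5] = 2

x = [2, -3, -3, -2, 1, 2]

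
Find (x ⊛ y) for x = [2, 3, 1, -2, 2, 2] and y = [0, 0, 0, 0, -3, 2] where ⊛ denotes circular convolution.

(x ⊛ y)[n] = Σ(m=0 to 5) x[m] · y[(n-m) mod 6]

Computing each output sample:
(x ⊛ y)[0] = 3
(x ⊛ y)[1] = 8
(x ⊛ y)[2] = -10
(x ⊛ y)[3] = -2
(x ⊛ y)[4] = -2
(x ⊛ y)[5] = -5

x ⊛ y = [3, 8, -10, -2, -2, -5]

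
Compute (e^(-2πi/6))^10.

Since ω_6^6 = 1, powers reduce modulo 6.
10 mod 6 = 4
So ω_6^10 = ω_6^4 = e^(-2πi·4/6)

ω_6^10 = ω_6^4 = -0.5000+0.8660i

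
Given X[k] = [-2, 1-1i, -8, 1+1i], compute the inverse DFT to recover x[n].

x[n] = (1/4) Σ(k=0 to 3) X[k] · e^(2πikn/4)

Computing each x[n]:
x[0] = -2
x[1] = 2
x[2] = -3
x[3] = 1

x = [-2, 2, -3, 1]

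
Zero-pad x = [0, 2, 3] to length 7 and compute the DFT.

Original 3-point DFT: [5, -2.5000+0.8660i, -2.5000-0.8660i]
Zero-padded 7-point DFT provides frequency interpolation.

DFT_7([x, 0, ...]) = [5, 0.5794-4.4884i, -3.1479-0.6482i, 0.0685+1.4777i, 0.0685-1.4777i, -3.1479+0.6482i, 0.5794+4.4884i]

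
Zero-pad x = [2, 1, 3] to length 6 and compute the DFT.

Original 3-point DFT: [6, 1.7321i, -1.7321i]
Zero-padded 6-point DFT provides frequency interpolation.

DFT_6([x, 0, ...]) = [6, 1.0000-3.4641i, 1.7321i, 4, -1.7321i, 1.0000+3.4641i]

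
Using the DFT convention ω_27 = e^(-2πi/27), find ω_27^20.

ω_27^20 = e^(-2πi·20/27)
= cos(-2π·20/27) + i·sin(-2π·20/27)
= cos(-40π/27) + i·sin(-40π/27)

ω_27^20 = cos(-40π/27) + i·sin(-40π/27) = -0.0581+0.9983i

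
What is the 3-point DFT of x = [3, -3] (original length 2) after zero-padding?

Original 2-point DFT: [0, 6]
Zero-padded 3-point DFT provides frequency interpolation.

DFT_3([x, 0, ...]) = [0, 4.5000+2.5981i, 4.5000-2.5981i]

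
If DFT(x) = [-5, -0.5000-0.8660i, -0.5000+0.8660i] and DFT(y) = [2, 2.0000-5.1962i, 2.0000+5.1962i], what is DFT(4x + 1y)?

By linearity: DFT(4x + 1y) = 4·DFT(x) + 1·DFT(y)
= 4·[-5, -0.5000-0.8660i, -0.5000+0.8660i] + 1·[2, 2.0000-5.1962i, 2.0000+5.1962i]

Computing element-wise:
Z[0] = 4·(-5) + 1·(2) = -18
Z[1] = 4·(-0.5000-0.8660i) + 1·(2.0000-5.1962i) = -8.6602i
Z[2] = 4·(-0.5000+0.8660i) + 1·(2.0000+5.1962i) = 8.6602i

DFT(4x + 1y) = 4·X + 1·Y = [-18, -8.6602i, 8.6602i]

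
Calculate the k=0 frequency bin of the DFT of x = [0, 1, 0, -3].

X[0] = Σ(n=0 to 3) x[n] · ω_4^0 = Σ x[n]
= (0) + (1) + (0) + (-3)

X[0] = -2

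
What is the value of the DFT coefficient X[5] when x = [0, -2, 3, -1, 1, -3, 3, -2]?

X[5] = Σ(n=0 to 7) x[n] · ω_8^(5n) where ω_8 = e^(-2πi/8)
= (0)·ω_8^0 + (-2)·ω_8^5 + (3)·ω_8^10 + (-1)·ω_8^15 + (1)·ω_8^20 + (-3)·ω_8^25 + (3)·ω_8^30 + (-2)·ω_8^35

X[5] = -1.0000+1.4142i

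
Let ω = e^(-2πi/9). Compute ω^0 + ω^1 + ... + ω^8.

Sum of all nth roots of unity equals 0 for n > 1 (geometric series with r ≠ 1).

0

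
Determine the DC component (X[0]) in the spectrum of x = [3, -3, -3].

X[0] = Σ(n=0 to 2) x[n] · ω_3^0 = Σ x[n]
= (3) + (-3) + (-3)

X[0] = -3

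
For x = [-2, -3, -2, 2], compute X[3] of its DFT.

X[3] = Σ(n=0 to 3) x[n] · ω_4^(3n) where ω_4 = e^(-2πi/4)
= (-2)·ω_4^0 + (-3)·ω_4^3 + (-2)·ω_4^6 + (2)·ω_4^9

X[3] = -5i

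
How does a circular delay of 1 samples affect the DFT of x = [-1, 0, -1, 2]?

Time shift by 1: X_shifted[k] = ω_4^(1k) · X[k]
Shifted x = [2, -1, 0, -1]

DFT(x[n-1]) = [0, 2, 4, 2]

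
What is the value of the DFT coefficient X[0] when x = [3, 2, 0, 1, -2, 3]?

X[0] = Σ(n=0 to 5) x[n] · ω_6^0 = Σ x[n]
= (3) + (2) + (0) + (1) + (-2) + (3)

X[0] = 7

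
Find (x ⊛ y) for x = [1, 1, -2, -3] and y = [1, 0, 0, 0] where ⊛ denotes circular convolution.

(x ⊛ y)[n] = Σ(m=0 to 3) x[m] · y[(n-m) mod 4]

Computing each output sample:
(x ⊛ y)[0] = 1
(x ⊛ y)[1] = 1
(x ⊛ y)[2] = -2
(x ⊛ y)[3] = -3

x ⊛ y = [1, 1, -2, -3]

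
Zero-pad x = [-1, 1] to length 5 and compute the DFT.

Original 2-point DFT: [0, -2]
Zero-padded 5-point DFT provides frequency interpolation.

DFT_5([x, 0, ...]) = [0, -0.6910-0.9511i, -1.8090-0.5878i, -1.8090+0.5878i, -0.6910+0.9511i]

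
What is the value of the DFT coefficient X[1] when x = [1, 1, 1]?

X[1] = Σ(n=0 to 2) x[n] · ω_3^(1n) where ω_3 = e^(-2πi/3)
= (1)·ω_3^0 + (1)·ω_3^1 + (1)·ω_3^2

X[1] = 0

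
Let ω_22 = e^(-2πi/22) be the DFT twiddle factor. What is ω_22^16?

ω_22^16 = e^(-2πi·16/22)
= cos(-2π·16/22) + i·sin(-2π·16/22)
= cos(-32π/22) + i·sin(-32π/22)

ω_22^16 = cos(-32π/22) + i·sin(-32π/22) = -0.1423+0.9898i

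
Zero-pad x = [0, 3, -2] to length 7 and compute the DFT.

Original 3-point DFT: [1, -0.5000-4.3301i, -0.5000+4.3301i]
Zero-padded 7-point DFT provides frequency interpolation.

DFT_7([x, 0, ...]) = [1, 2.3155-0.3956i, 1.1344-3.7926i, -3.9499-2.8653i, -3.9499+2.8653i, 1.1344+3.7926i, 2.3155+0.3956i]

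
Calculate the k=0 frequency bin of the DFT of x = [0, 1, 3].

X[0] = Σ(n=0 to 2) x[n] · ω_3^0 = Σ x[n]
= (0) + (1) + (3)

X[0] = 4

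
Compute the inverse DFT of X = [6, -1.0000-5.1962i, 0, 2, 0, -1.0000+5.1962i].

x[n] = (1/6) Σ(k=0 to 5) X[k] · e^(2πikn/6)

Computing each x[n]:
x[0] = 1
x[1] = 2
x[2] = 3
x[3] = 1
x[4] = 0
x[5] = -1

x = [1, 2, 3, 1, 0, -1]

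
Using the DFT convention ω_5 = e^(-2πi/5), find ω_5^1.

ω_5^1 = e^(-2πi·1/5)
= cos(-2π·1/5) + i·sin(-2π·1/5)
= cos(-2π/5) + i·sin(-2π/5)

ω_5^1 = cos(-2π/5) + i·sin(-2π/5) = 0.3090-0.9511i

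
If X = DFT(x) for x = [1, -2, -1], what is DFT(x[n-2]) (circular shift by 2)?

Time shift by 2: X_shifted[k] = ω_3^(2k) · X[k]
Shifted x = [-2, -1, 1]

DFT(x[n-2]) = [-2, -2.0000+1.7321i, -2.0000-1.7321i]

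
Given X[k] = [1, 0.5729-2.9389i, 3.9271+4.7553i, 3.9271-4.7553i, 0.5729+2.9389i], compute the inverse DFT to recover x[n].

x[n] = (1/5) Σ(k=0 to 4) X[k] · e^(2πikn/5)

Computing each x[n]:
x[0] = 2
x[1] = -1
x[2] = 3
x[3] = -2
x[4] = -1

x = [2, -1, 3, -2, -1]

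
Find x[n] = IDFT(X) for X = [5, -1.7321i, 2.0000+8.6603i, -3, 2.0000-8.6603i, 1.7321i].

x[n] = (1/6) Σ(k=0 to 5) X[k] · e^(2πikn/6)

Computing each x[n]:
x[0] = 1
x[1] = -1
x[2] = 3
x[3] = 2
x[4] = -3
x[5] = 3

x = [1, -1, 3, 2, -3, 3]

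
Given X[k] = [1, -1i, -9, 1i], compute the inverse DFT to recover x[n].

x[n] = (1/4) Σ(k=0 to 3) X[k] · e^(2πikn/4)

Computing each x[n]:
x[0] = -2
x[1] = 3
x[2] = -2
x[3] = 2

x = [-2, 3, -2, 2]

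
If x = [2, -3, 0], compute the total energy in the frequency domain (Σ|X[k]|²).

Parseval: Σ|x[n]|² = (1/N)Σ|X[k]|², so Σ|X[k]|² = N·Σ|x[n]|² = 3·13.0000

Σ|X[k]|² = N·Σ|x[n]|² = 3·13.0000 = 39.0000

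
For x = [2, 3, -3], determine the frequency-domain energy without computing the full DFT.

Parseval: Σ|x[n]|² = (1/N)Σ|X[k]|², so Σ|X[k]|² = N·Σ|x[n]|² = 3·22.0000

Σ|X[k]|² = N·Σ|x[n]|² = 3·22.0000 = 66.0000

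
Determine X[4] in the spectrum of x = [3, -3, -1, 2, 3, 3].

X[4] = Σ(n=0 to 5) x[n] · ω_6^(4n) where ω_6 = e^(-2πi/6)
= (3)·ω_6^0 + (-3)·ω_6^4 + (-1)·ω_6^8 + (2)·ω_6^12 + (3)·ω_6^16 + (3)·ω_6^20

X[4] = 4.0000-1.7321i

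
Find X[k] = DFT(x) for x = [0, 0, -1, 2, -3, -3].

X[k] = Σ(n=0 to 5) x[n] · ω_6^(nk)
where ω_6 = e^(-2πi/6)

Computing each X[k]:
X[0] = -5
X[1] = -1.5000-4.3301i
X[2] = 5.5000-0.8660i
X[3] = -3
X[4] = 5.5000+0.8660i
X[5] = -1.5000+4.3301i

X = [-5, -1.5000-4.3301i, 5.5000-0.8660i, -3, 5.5000+0.8660i, -1.5000+4.3301i]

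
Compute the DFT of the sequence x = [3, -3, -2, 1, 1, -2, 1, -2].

X[k] = Σ(n=0 to 7) x[n] · ω_8^(nk)
where ω_8 = e^(-2πi/8)

Computing each X[k]:
X[0] = -3
X[1] = -0.8284+1.5858i
X[2] = 5+4i
X[3] = 4.8284-4.4142i
X[4] = 9
X[5] = 4.8284+4.4142i
X[6] = 5-4i
X[7] = -0.8284-1.5858i

X = [-3, -0.8284+1.5858i, 5+4i, 4.8284-4.4142i, 9, 4.8284+4.4142i, 5-4i, -0.8284-1.5858i]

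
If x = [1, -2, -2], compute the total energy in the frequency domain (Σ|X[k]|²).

Parseval: Σ|x[n]|² = (1/N)Σ|X[k]|², so Σ|X[k]|² = N·Σ|x[n]|² = 3·9.0000

Σ|X[k]|² = N·Σ|x[n]|² = 3·9.0000 = 27.0000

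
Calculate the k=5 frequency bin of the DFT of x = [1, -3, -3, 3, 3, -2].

X[5] = Σ(n=0 to 5) x[n] · ω_6^(5n) where ω_6 = e^(-2πi/6)
= (1)·ω_6^0 + (-3)·ω_6^5 + (-3)·ω_6^10 + (3)·ω_6^15 + (3)·ω_6^20 + (-2)·ω_6^25

X[5] = -4.5000-6.0622i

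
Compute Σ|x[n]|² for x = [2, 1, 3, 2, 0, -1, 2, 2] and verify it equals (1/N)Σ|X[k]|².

Time domain:
Σ|x[n]|² = |2|² + |1|² + |3|² + |2|² + |0|² + |-1|² + |2|² + |2|² = 27.0000

Frequency domain:
(1/8)Σ|X[k]|² = (1/8)(|11|² + |3.4142-2.4142i|² + |-3+4i|² + |0.5858-0.4142i|² + |3|² + |0.5858+0.4142i|² + |-3-4i|² + |3.4142+2.4142i|²) = (1/8)·216.0000 = 27.0000

Both sides agree, confirming Parseval's theorem.

Σ|x[n]|² = (1/N)Σ|X[k]|² = 27.0000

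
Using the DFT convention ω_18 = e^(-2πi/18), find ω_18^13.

ω_18^13 = e^(-2πi·13/18)
= cos(-2π·13/18) + i·sin(-2π·13/18)
= cos(-26π/18) + i·sin(-26π/18)

ω_18^13 = cos(-26π/18) + i·sin(-26π/18) = -0.1736+0.9848i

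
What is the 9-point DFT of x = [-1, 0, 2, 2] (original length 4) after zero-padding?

Original 4-point DFT: [3, -3+2i, -1, -3-2i]
Zero-padded 9-point DFT provides frequency interpolation.

DFT_9([x, 0, ...]) = [3, -1.6527-3.7017i, -3.8794+1.0480i, 1.7321i, -0.4679-0.4465i, -0.4679+0.4465i, -1.7321i, -3.8794-1.0480i, -1.6527+3.7017i]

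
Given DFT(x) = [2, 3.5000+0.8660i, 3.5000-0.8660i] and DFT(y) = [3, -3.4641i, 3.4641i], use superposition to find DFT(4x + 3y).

By linearity: DFT(4x + 3y) = 4·DFT(x) + 3·DFT(y)
= 4·[2, 3.5000+0.8660i, 3.5000-0.8660i] + 3·[3, -3.4641i, 3.4641i]

Computing element-wise:
Z[0] = 4·(2) + 3·(3) = 17
Z[1] = 4·(3.5000+0.8660i) + 3·(-3.4641i) = 14.0000-6.9283i
Z[2] = 4·(3.5000-0.8660i) + 3·(3.4641i) = 14.0000+6.9283i

DFT(4x + 3y) = 4·X + 3·Y = [17, 14.0000-6.9283i, 14.0000+6.9283i]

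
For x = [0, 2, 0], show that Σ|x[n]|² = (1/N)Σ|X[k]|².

Time domain:
Σ|x[n]|² = |0|² + |2|² + |0|² = 4.0000

Frequency domain:
(1/3)Σ|X[k]|² = (1/3)(|2|² + |-1.0000-1.7321i|² + |-1.0000+1.7321i|²) = (1/3)·12.0000 = 4.0000

Both sides agree, confirming Parseval's theorem.

Σ|x[n]|² = (1/N)Σ|X[k]|² = 4.0000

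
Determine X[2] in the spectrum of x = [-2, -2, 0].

X[2] = Σ(n=0 to 2) x[n] · ω_3^(2n) where ω_3 = e^(-2πi/3)
= (-2)·ω_3^0 + (-2)·ω_3^2 + (0)·ω_3^4

X[2] = -1.0000-1.7321i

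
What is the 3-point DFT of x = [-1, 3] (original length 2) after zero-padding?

Original 2-point DFT: [2, -4]
Zero-padded 3-point DFT provides frequency interpolation.

DFT_3([x, 0, ...]) = [2, -2.5000-2.5981i, -2.5000+2.5981i]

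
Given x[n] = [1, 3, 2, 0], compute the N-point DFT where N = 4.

X[k] = Σ(n=0 to 3) x[n] · ω_4^(nk)
where ω_4 = e^(-2πi/4)

Computing each X[k]:
X[0] = 6
X[1] = -1-3i
X[2] = 0
X[3] = -1+3i

X = [6, -1-3i, 0, -1+3i]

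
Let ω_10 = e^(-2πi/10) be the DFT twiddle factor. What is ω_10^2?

ω_10^2 = e^(-2πi·2/10)
= cos(-2π·2/10) + i·sin(-2π·2/10)
= cos(-4π/10) + i·sin(-4π/10)

ω_10^2 = cos(-4π/10) + i·sin(-4π/10) = 0.3090-0.9511i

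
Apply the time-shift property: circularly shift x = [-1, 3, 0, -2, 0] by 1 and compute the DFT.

Time shift by 1: X_shifted[k] = ω_5^(1k) · X[k]
Shifted x = [0, -1, 3, 0, -2]

DFT(x[n-1]) = [0, -3.3541-2.7144i, 3.3541+2.2654i, 3.3541-2.2654i, -3.3541+2.7144i]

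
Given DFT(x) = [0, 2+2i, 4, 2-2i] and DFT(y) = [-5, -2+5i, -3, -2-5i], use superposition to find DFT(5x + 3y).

By linearity: DFT(5x + 3y) = 5·DFT(x) + 3·DFT(y)
= 5·[0, 2+2i, 4, 2-2i] + 3·[-5, -2+5i, -3, -2-5i]

Computing element-wise:
Z[0] = 5·(0) + 3·(-5) = -15
Z[1] = 5·(2+2i) + 3·(-2+5i) = 4+25i
Z[2] = 5·(4) + 3·(-3) = 11
Z[3] = 5·(2-2i) + 3·(-2-5i) = 4-25i

DFT(5x + 3y) = 5·X + 3·Y = [-15, 4+25i, 11, 4-25i]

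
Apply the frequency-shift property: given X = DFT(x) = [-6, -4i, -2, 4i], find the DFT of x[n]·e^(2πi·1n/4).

Modulation property: DFT(ω_4^(-1n)·x[n]) = X[(k-1) mod 4], so circularly shift X by 1 positions.

X[k-1] = [4i, -6, -4i, -2]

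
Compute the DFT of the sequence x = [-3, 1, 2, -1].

X[k] = Σ(n=0 to 3) x[n] · ω_4^(nk)
where ω_4 = e^(-2πi/4)

Computing each X[k]:
X[0] = -1
X[1] = -5-2i
X[2] = -1
X[3] = -5+2i

X = [-1, -5-2i, -1, -5+2i]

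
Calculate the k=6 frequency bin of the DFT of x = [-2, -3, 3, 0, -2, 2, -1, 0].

X[6] = Σ(n=0 to 7) x[n] · ω_8^(6n) where ω_8 = e^(-2πi/8)
= (-2)·ω_8^0 + (-3)·ω_8^6 + (3)·ω_8^12 + (0)·ω_8^18 + (-2)·ω_8^24 + (2)·ω_8^30 + (-1)·ω_8^36 + (0)·ω_8^42

X[6] = -6-1i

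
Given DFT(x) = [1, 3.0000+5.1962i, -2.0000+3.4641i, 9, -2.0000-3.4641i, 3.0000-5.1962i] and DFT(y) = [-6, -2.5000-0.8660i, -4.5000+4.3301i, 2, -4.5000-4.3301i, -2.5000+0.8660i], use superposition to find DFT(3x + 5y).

By linearity: DFT(3x + 5y) = 3·DFT(x) + 5·DFT(y)
= 3·[1, 3.0000+5.1962i, -2.0000+3.4641i, 9, -2.0000-3.4641i, 3.0000-5.1962i] + 5·[-6, -2.5000-0.8660i, -4.5000+4.3301i, 2, -4.5000-4.3301i, -2.5000+0.8660i]

Computing element-wise:
Z[0] = 3·(1) + 5·(-6) = -27
Z[1] = 3·(3.0000+5.1962i) + 5·(-2.5000-0.8660i) = -3.5000+11.2586i
Z[2] = 3·(-2.0000+3.4641i) + 5·(-4.5000+4.3301i) = -28.5000+32.0428i
Z[3] = 3·(9) + 5·(2) = 37
Z[4] = 3·(-2.0000-3.4641i) + 5·(-4.5000-4.3301i) = -28.5000-32.0428i
Z[5] = 3·(3.0000-5.1962i) + 5·(-2.5000+0.8660i) = -3.5000-11.2586i

DFT(3x + 5y) = 3·X + 5·Y = [-27, -3.5000+11.2586i, -28.5000+32.0428i, 37, -28.5000-32.0428i, -3.5000-11.2586i]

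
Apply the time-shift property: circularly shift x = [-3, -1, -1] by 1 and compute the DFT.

Time shift by 1: X_shifted[k] = ω_3^(1k) · X[k]
Shifted x = [-1, -3, -1]

DFT(x[n-1]) = [-5, 1.0000+1.7321i, 1.0000-1.7321i]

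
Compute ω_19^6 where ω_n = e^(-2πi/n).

ω_19^6 = e^(-2πi·6/19)
= cos(-2π·6/19) + i·sin(-2π·6/19)
= cos(-12π/19) + i·sin(-12π/19)

ω_19^6 = cos(-12π/19) + i·sin(-12π/19) = -0.4017-0.9158i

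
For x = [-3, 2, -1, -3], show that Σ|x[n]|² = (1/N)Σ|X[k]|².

Time domain:
Σ|x[n]|² = |-3|² + |2|² + |-1|² + |-3|² = 23.0000

Frequency domain:
(1/4)Σ|X[k]|² = (1/4)(|-5|² + |-2-5i|² + |-3|² + |-2+5i|²) = (1/4)·92.0000 = 23.0000

Both sides agree, confirming Parseval's theorem.

Σ|x[n]|² = (1/N)Σ|X[k]|² = 23.0000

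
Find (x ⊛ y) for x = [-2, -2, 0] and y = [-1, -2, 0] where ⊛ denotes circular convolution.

(x ⊛ y)[n] = Σ(m=0 to 2) x[m] · y[(n-m) mod 3]

Computing each output sample:
(x ⊛ y)[0] = 2
(x ⊛ y)[1] = 6
(x ⊛ y)[2] = 4

x ⊛ y = [2, 6, 4]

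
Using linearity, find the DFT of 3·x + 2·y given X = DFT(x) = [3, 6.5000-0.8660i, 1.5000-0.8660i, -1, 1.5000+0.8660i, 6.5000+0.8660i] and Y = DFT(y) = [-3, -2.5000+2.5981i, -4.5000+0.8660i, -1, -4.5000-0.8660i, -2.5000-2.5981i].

By linearity: DFT(3x + 2y) = 3·DFT(x) + 2·DFT(y)
= 3·[3, 6.5000-0.8660i, 1.5000-0.8660i, -1, 1.5000+0.8660i, 6.5000+0.8660i] + 2·[-3, -2.5000+2.5981i, -4.5000+0.8660i, -1, -4.5000-0.8660i, -2.5000-2.5981i]

Computing element-wise:
Z[0] = 3·(3) + 2·(-3) = 3
Z[1] = 3·(6.5000-0.8660i) + 2·(-2.5000+2.5981i) = 14.5000+2.5982i
Z[2] = 3·(1.5000-0.8660i) + 2·(-4.5000+0.8660i) = -4.5000-0.8660i
Z[3] = 3·(-1) + 2·(-1) = -5
Z[4] = 3·(1.5000+0.8660i) + 2·(-4.5000-0.8660i) = -4.5000+0.8660i
Z[5] = 3·(6.5000+0.8660i) + 2·(-2.5000-2.5981i) = 14.5000-2.5982i

DFT(3x + 2y) = 3·X + 2·Y = [3, 14.5000+2.5982i, -4.5000-0.8660i, -5, -4.5000+0.8660i, 14.5000-2.5982i]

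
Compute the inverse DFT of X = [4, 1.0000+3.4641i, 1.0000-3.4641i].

x[n] = (1/3) Σ(k=0 to 2) X[k] · e^(2πikn/3)

Computing each x[n]:
x[0] = 2
x[1] = -1
x[2] = 3

x = [2, -1, 3]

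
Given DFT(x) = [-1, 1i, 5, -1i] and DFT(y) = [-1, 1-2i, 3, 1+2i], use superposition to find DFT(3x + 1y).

By linearity: DFT(3x + 1y) = 3·DFT(x) + 1·DFT(y)
= 3·[-1, 1i, 5, -1i] + 1·[-1, 1-2i, 3, 1+2i]

Computing element-wise:
Z[0] = 3·(-1) + 1·(-1) = -4
Z[1] = 3·(1i) + 1·(1-2i) = 1+1i
Z[2] = 3·(5) + 1·(3) = 18
Z[3] = 3·(-1i) + 1·(1+2i) = 1-1i

DFT(3x + 1y) = 3·X + 1·Y = [-4, 1+1i, 18, 1-1i]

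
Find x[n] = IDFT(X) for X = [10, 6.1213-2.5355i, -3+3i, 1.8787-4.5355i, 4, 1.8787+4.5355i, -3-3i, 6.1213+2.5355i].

x[n] = (1/8) Σ(k=0 to 7) X[k] · e^(2πikn/8)

Computing each x[n]:
x[0] = 3
x[1] = 2
x[2] = 2
x[3] = 2
x[4] = -1
x[5] = -2
x[6] = 3
x[7] = 1

x = [3, 2, 2, 2, -1, -2, 3, 1]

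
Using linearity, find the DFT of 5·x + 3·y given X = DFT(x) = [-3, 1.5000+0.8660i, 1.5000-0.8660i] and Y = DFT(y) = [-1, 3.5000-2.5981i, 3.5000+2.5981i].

By linearity: DFT(5x + 3y) = 5·DFT(x) + 3·DFT(y)
= 5·[-3, 1.5000+0.8660i, 1.5000-0.8660i] + 3·[-1, 3.5000-2.5981i, 3.5000+2.5981i]

Computing element-wise:
Z[0] = 5·(-3) + 3·(-1) = -18
Z[1] = 5·(1.5000+0.8660i) + 3·(3.5000-2.5981i) = 18.0000-3.4643i
Z[2] = 5·(1.5000-0.8660i) + 3·(3.5000+2.5981i) = 18.0000+3.4643i

DFT(5x + 3y) = 5·X + 3·Y = [-18, 18.0000-3.4643i, 18.0000+3.4643i]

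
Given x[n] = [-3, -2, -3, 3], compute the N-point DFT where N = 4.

X[k] = Σ(n=0 to 3) x[n] · ω_4^(nk)
where ω_4 = e^(-2πi/4)

Computing each X[k]:
X[0] = -5
X[1] = 5i
X[2] = -7
X[3] = -5i

X = [-5, 5i, -7, -5i]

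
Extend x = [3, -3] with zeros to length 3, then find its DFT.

Original 2-point DFT: [0, 6]
Zero-padded 3-point DFT provides frequency interpolation.

DFT_3([x, 0, ...]) = [0, 4.5000+2.5981i, 4.5000-2.5981i]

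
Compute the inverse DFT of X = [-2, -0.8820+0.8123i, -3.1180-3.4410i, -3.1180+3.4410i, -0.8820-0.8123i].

x[n] = (1/5) Σ(k=0 to 4) X[k] · e^(2πikn/5)

Computing each x[n]:
x[0] = -2
x[1] = 1
x[2] = -2
x[3] = 1
x[4] = 0

x = [-2, 1, -2, 1, 0]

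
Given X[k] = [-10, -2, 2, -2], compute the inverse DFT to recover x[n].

x[n] = (1/4) Σ(k=0 to 3) X[k] · e^(2πikn/4)

Computing each x[n]:
x[0] = -3
x[1] = -3
x[2] = -1
x[3] = -3

x = [-3, -3, -1, -3]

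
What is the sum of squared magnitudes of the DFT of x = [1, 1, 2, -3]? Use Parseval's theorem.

Parseval: Σ|x[n]|² = (1/N)Σ|X[k]|², so Σ|X[k]|² = N·Σ|x[n]|² = 4·15.0000

Σ|X[k]|² = N·Σ|x[n]|² = 4·15.0000 = 60.0000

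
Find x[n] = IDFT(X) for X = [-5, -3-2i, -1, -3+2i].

x[n] = (1/4) Σ(k=0 to 3) X[k] · e^(2πikn/4)

Computing each x[n]:
x[0] = -3
x[1] = 0
x[2] = 0
x[3] = -2

x = [-3, 0, 0, -2]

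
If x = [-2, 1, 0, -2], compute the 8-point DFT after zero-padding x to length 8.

Original 4-point DFT: [-3, -2-3i, -1, -2+3i]
Zero-padded 8-point DFT provides frequency interpolation.

DFT_8([x, 0, ...]) = [-3, 0.1213+0.7071i, -2-3i, -4.1213+0.7071i, -1, -4.1213-0.7071i, -2+3i, 0.1213-0.7071i]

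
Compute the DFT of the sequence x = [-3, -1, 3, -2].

X[k] = Σ(n=0 to 3) x[n] · ω_4^(nk)
where ω_4 = e^(-2πi/4)

Computing each X[k]:
X[0] = -3
X[1] = -6-1i
X[2] = 3
X[3] = -6+1i

X = [-3, -6-1i, 3, -6+1i]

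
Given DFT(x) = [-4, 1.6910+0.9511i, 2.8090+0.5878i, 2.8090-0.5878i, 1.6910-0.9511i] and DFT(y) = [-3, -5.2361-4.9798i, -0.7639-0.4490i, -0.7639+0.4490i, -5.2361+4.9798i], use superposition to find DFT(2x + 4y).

By linearity: DFT(2x + 4y) = 2·DFT(x) + 4·DFT(y)
= 2·[-4, 1.6910+0.9511i, 2.8090+0.5878i, 2.8090-0.5878i, 1.6910-0.9511i] + 4·[-3, -5.2361-4.9798i, -0.7639-0.4490i, -0.7639+0.4490i, -5.2361+4.9798i]

Computing element-wise:
Z[0] = 2·(-4) + 4·(-3) = -20
Z[1] = 2·(1.6910+0.9511i) + 4·(-5.2361-4.9798i) = -17.5624-18.0170i
Z[2] = 2·(2.8090+0.5878i) + 4·(-0.7639-0.4490i) = 2.5624-0.6204i
Z[3] = 2·(2.8090-0.5878i) + 4·(-0.7639+0.4490i) = 2.5624+0.6204i
Z[4] = 2·(1.6910-0.9511i) + 4·(-5.2361+4.9798i) = -17.5624+18.0170i

DFT(2x + 4y) = 2·X + 4·Y = [-20, -17.5624-18.0170i, 2.5624-0.6204i, 2.5624+0.6204i, -17.5624+18.0170i]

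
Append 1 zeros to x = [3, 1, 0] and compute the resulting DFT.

Original 3-point DFT: [4, 2.5000-0.8660i, 2.5000+0.8660i]
Zero-padded 4-point DFT provides frequency interpolation.

DFT_4([x, 0, ...]) = [4, 3-1i, 2, 3+1i]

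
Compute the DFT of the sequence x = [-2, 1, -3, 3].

X[k] = Σ(n=0 to 3) x[n] · ω_4^(nk)
where ω_4 = e^(-2πi/4)

Computing each X[k]:
X[0] = -1
X[1] = 1+2i
X[2] = -9
X[3] = 1-2i

X = [-1, 1+2i, -9, 1-2i]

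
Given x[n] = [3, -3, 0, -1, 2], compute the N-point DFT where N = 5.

X[k] = Σ(n=0 to 4) x[n] · ω_5^(nk)
where ω_5 = e^(-2πi/5)

Computing each X[k]:
X[0] = 1
X[1] = 3.5000+4.1675i
X[2] = 3.5000+3.8900i
X[3] = 3.5000-3.8900i
X[4] = 3.5000-4.1675i

X = [1, 3.5000+4.1675i, 3.5000+3.8900i, 3.5000-3.8900i, 3.5000-4.1675i]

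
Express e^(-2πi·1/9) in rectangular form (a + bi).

ω_9^1 = e^(-2πi·1/9)
= cos(-2π·1/9) + i·sin(-2π·1/9)
= cos(-2π/9) + i·sin(-2π/9)

ω_9^1 = cos(-2π/9) + i·sin(-2π/9) = 0.7660-0.6428i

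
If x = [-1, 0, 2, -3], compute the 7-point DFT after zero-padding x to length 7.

Original 4-point DFT: [-2, -3-3i, 4, -3+3i]
Zero-padded 7-point DFT provides frequency interpolation.

DFT_7([x, 0, ...]) = [-2, 1.2579-0.6482i, -4.6724-1.4777i, 0.9145+4.4884i, 0.9145-4.4884i, -4.6724+1.4777i, 1.2579+0.6482i]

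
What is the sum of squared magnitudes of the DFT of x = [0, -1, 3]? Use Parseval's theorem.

Parseval: Σ|x[n]|² = (1/N)Σ|X[k]|², so Σ|X[k]|² = N·Σ|x[n]|² = 3·10.0000

Σ|X[k]|² = N·Σ|x[n]|² = 3·10.0000 = 30.0000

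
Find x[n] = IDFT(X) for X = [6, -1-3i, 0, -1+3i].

x[n] = (1/4) Σ(k=0 to 3) X[k] · e^(2πikn/4)

Computing each x[n]:
x[0] = 1
x[1] = 3
x[2] = 2
x[3] = 0

x = [1, 3, 2, 0]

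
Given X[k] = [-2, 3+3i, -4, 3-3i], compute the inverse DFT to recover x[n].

x[n] = (1/4) Σ(k=0 to 3) X[k] · e^(2πikn/4)

Computing each x[n]:
x[0] = 0
x[1] = -1
x[2] = -3
x[3] = 2

x = [0, -1, -3, 2]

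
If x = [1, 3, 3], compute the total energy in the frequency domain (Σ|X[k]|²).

Parseval: Σ|x[n]|² = (1/N)Σ|X[k]|², so Σ|X[k]|² = N·Σ|x[n]|² = 3·19.0000

Σ|X[k]|² = N·Σ|x[n]|² = 3·19.0000 = 57.0000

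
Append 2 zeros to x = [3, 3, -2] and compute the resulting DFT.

Original 3-point DFT: [4, 2.5000-4.3301i, 2.5000+4.3301i]
Zero-padded 5-point DFT provides frequency interpolation.

DFT_5([x, 0, ...]) = [4, 5.5451-1.6776i, -0.0451-3.6655i, -0.0451+3.6655i, 5.5451+1.6776i]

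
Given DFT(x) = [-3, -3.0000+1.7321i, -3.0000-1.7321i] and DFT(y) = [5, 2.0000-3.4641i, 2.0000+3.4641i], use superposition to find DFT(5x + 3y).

By linearity: DFT(5x + 3y) = 5·DFT(x) + 3·DFT(y)
= 5·[-3, -3.0000+1.7321i, -3.0000-1.7321i] + 3·[5, 2.0000-3.4641i, 2.0000+3.4641i]

Computing element-wise:
Z[0] = 5·(-3) + 3·(5) = 0
Z[1] = 5·(-3.0000+1.7321i) + 3·(2.0000-3.4641i) = -9.0000-1.7318i
Z[2] = 5·(-3.0000-1.7321i) + 3·(2.0000+3.4641i) = -9.0000+1.7318i

DFT(5x + 3y) = 5·X + 3·Y = [0, -9.0000-1.7318i, -9.0000+1.7318i]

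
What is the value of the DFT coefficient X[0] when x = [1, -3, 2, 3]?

X[0] = Σ(n=0 to 3) x[n] · ω_4^0 = Σ x[n]
= (1) + (-3) + (2) + (3)

X[0] = 3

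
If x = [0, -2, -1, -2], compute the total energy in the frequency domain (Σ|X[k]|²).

Parseval: Σ|x[n]|² = (1/N)Σ|X[k]|², so Σ|X[k]|² = N·Σ|x[n]|² = 4·9.0000

Σ|X[k]|² = N·Σ|x[n]|² = 4·9.0000 = 36.0000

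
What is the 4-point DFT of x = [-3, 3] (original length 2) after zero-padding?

Original 2-point DFT: [0, -6]
Zero-padded 4-point DFT provides frequency interpolation.

DFT_4([x, 0, ...]) = [0, -3-3i, -6, -3+3i]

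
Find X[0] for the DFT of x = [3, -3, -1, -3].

X[0] = Σ(n=0 to 3) x[n] · ω_4^0 = Σ x[n]
= (3) + (-3) + (-1) + (-3)

X[0] = -4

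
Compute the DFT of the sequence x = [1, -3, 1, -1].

X[k] = Σ(n=0 to 3) x[n] · ω_4^(nk)
where ω_4 = e^(-2πi/4)

Computing each X[k]:
X[0] = -2
X[1] = 2i
X[2] = 6
X[3] = -2i

X = [-2, 2i, 6, -2i]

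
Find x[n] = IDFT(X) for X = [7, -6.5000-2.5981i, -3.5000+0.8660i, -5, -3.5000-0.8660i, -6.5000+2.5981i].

x[n] = (1/6) Σ(k=0 to 5) X[k] · e^(2πikn/6)

Computing each x[n]:
x[0] = -3
x[1] = 2
x[2] = 3
x[3] = 3
x[4] = 1
x[5] = 1

x = [-3, 2, 3, 3, 1, 1]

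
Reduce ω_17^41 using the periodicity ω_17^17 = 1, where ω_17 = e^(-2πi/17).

Since ω_17^17 = 1, powers reduce modulo 17.
41 mod 17 = 7
So ω_17^41 = ω_17^7 = e^(-2πi·7/17)

ω_17^41 = ω_17^7 = -0.8502-0.5264i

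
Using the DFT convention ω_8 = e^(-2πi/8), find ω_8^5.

ω_8^5 = e^(-2πi·5/8)
= cos(-2π·5/8) + i·sin(-2π·5/8)
= cos(-10π/8) + i·sin(-10π/8)

ω_8^5 = cos(-10π/8) + i·sin(-10π/8) = -0.7071+0.7071i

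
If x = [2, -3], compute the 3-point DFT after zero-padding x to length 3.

Original 2-point DFT: [-1, 5]
Zero-padded 3-point DFT provides frequency interpolation.

DFT_3([x, 0, ...]) = [-1, 3.5000+2.5981i, 3.5000-2.5981i]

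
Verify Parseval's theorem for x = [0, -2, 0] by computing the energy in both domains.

Time domain:
Σ|x[n]|² = |0|² + |-2|² + |0|² = 4.0000

Frequency domain:
(1/3)Σ|X[k]|² = (1/3)(|-2|² + |1.0000+1.7321i|² + |1.0000-1.7321i|²) = (1/3)·12.0000 = 4.0000

Both sides agree, confirming Parseval's theorem.

Σ|x[n]|² = (1/N)Σ|X[k]|² = 4.0000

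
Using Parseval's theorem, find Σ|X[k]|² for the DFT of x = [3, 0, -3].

Parseval: Σ|x[n]|² = (1/N)Σ|X[k]|², so Σ|X[k]|² = N·Σ|x[n]|² = 3·18.0000

Σ|X[k]|² = N·Σ|x[n]|² = 3·18.0000 = 54.0000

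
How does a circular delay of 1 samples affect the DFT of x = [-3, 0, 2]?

Time shift by 1: X_shifted[k] = ω_3^(1k) · X[k]
Shifted x = [2, -3, 0]

DFT(x[n-1]) = [-1, 3.5000+2.5981i, 3.5000-2.5981i]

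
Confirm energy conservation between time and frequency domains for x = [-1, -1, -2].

Time domain:
Σ|x[n]|² = |-1|² + |-1|² + |-2|² = 6.0000

Frequency domain:
(1/3)Σ|X[k]|² = (1/3)(|-4|² + |0.5000-0.8660i|² + |0.5000+0.8660i|²) = (1/3)·18.0000 = 6.0000

Both sides agree, confirming Parseval's theorem.

Σ|x[n]|² = (1/N)Σ|X[k]|² = 6.0000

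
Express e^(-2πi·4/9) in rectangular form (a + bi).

ω_9^4 = e^(-2πi·4/9)
= cos(-2π·4/9) + i·sin(-2π·4/9)
= cos(-8π/9) + i·sin(-8π/9)

ω_9^4 = cos(-8π/9) + i·sin(-8π/9) = -0.9397-0.3420i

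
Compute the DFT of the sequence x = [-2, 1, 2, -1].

X[k] = Σ(n=0 to 3) x[n] · ω_4^(nk)
where ω_4 = e^(-2πi/4)

Computing each X[k]:
X[0] = 0
X[1] = -4-2i
X[2] = 0
X[3] = -4+2i

X = [0, -4-2i, 0, -4+2i]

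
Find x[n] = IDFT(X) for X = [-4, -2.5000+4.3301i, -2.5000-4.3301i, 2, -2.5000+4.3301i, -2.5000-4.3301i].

x[n] = (1/6) Σ(k=0 to 5) X[k] · e^(2πikn/6)

Computing each x[n]:
x[0] = -2
x[1] = -1
x[2] = -2
x[3] = -1
x[4] = 3
x[5] = -1

x = [-2, -1, -2, -1, 3, -1]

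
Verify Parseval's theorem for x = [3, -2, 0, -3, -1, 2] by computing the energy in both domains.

Time domain:
Σ|x[n]|² = |3|² + |-2|² + |0|² + |-3|² + |-1|² + |2|² = 27.0000

Frequency domain:
(1/6)Σ|X[k]|² = (1/6)(|-1|² + |6.5000+2.5981i|² + |0.5000+4.3301i|² + |5|² + |0.5000-4.3301i|² + |6.5000-2.5981i|²) = (1/6)·162.0000 = 27.0000

Both sides agree, confirming Parseval's theorem.

Σ|x[n]|² = (1/N)Σ|X[k]|² = 27.0000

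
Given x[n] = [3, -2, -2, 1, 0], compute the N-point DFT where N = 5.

X[k] = Σ(n=0 to 4) x[n] · ω_5^(nk)
where ω_5 = e^(-2πi/5)

Computing each X[k]:
X[0] = 0
X[1] = 3.1910+3.6655i
X[2] = 4.3090-1.6776i
X[3] = 4.3090+1.6776i
X[4] = 3.1910-3.6655i

X = [0, 3.1910+3.6655i, 4.3090-1.6776i, 4.3090+1.6776i, 3.1910-3.6655i]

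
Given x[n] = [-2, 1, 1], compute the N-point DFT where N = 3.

X[k] = Σ(n=0 to 2) x[n] · ω_3^(nk)
where ω_3 = e^(-2πi/3)

Computing each X[k]:
X[0] = 0
X[1] = -3
X[2] = -3

X = [0, -3, -3]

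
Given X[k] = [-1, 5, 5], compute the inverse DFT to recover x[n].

x[n] = (1/3) Σ(k=0 to 2) X[k] · e^(2πikn/3)

Computing each x[n]:
x[0] = 3
x[1] = -2
x[2] = -2

x = [3, -2, -2]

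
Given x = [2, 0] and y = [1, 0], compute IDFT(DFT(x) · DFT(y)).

(x ⊛ y)[n] = Σ(m=0 to 1) x[m] · y[(n-m) mod 2]

Computing each output sample:
(x ⊛ y)[0] = 2
(x ⊛ y)[1] = 0

x ⊛ y = [2, 0]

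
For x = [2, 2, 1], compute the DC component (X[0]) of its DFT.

X[0] = Σ(n=0 to 2) x[n] · ω_3^0 = Σ x[n]
= (2) + (2) + (1)

X[0] = 5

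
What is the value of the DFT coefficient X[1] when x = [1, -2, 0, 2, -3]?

X[1] = Σ(n=0 to 4) x[n] · ω_5^(1n) where ω_5 = e^(-2πi/5)
= (1)·ω_5^0 + (-2)·ω_5^1 + (0)·ω_5^2 + (2)·ω_5^3 + (-3)·ω_5^4

X[1] = -2.1631+0.2245i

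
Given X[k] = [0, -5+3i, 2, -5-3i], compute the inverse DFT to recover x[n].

x[n] = (1/4) Σ(k=0 to 3) X[k] · e^(2πikn/4)

Computing each x[n]:
x[0] = -2
x[1] = -2
x[2] = 3
x[3] = 1

x = [-2, -2, 3, 1]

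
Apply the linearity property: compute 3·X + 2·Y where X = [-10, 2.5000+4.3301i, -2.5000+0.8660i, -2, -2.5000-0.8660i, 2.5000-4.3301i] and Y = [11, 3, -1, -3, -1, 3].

By linearity: DFT(3x + 2y) = 3·DFT(x) + 2·DFT(y)
= 3·[-10, 2.5000+4.3301i, -2.5000+0.8660i, -2, -2.5000-0.8660i, 2.5000-4.3301i] + 2·[11, 3, -1, -3, -1, 3]

Computing element-wise:
Z[0] = 3·(-10) + 2·(11) = -8
Z[1] = 3·(2.5000+4.3301i) + 2·(3) = 13.5000+12.9903i
Z[2] = 3·(-2.5000+0.8660i) + 2·(-1) = -9.5000+2.5980i
Z[3] = 3·(-2) + 2·(-3) = -12
Z[4] = 3·(-2.5000-0.8660i) + 2·(-1) = -9.5000-2.5980i
Z[5] = 3·(2.5000-4.3301i) + 2·(3) = 13.5000-12.9903i

DFT(3x + 2y) = 3·X + 2·Y = [-8, 13.5000+12.9903i, -9.5000+2.5980i, -12, -9.5000-2.5980i, 13.5000-12.9903i]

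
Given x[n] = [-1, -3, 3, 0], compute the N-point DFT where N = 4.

X[k] = Σ(n=0 to 3) x[n] · ω_4^(nk)
where ω_4 = e^(-2πi/4)

Computing each X[k]:
X[0] = -1
X[1] = -4+3i
X[2] = 5
X[3] = -4-3i

X = [-1, -4+3i, 5, -4-3i]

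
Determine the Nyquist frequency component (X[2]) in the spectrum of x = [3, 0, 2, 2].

X[2] = Σ(n=0 to 3) x[n] · ω_4^(2n) where ω_4 = e^(-2πi/4)
= (3)·ω_4^0 + (0)·ω_4^2 + (2)·ω_4^4 + (2)·ω_4^6

X[2] = 3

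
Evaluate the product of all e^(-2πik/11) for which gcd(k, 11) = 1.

The primitive 11th roots of unity are ω_11^k for k coprime to 11: k ∈ {1, 2, 3, 4, 5, 6, 7, 8, 9, 10}
Their product equals the constant term of the cyclotomic polynomial Φ_11(x) up to sign.
For n ≥ 3, the product of all primitive nth roots of unity is 1. (For n=1 it is 1; for n=2 it is -1.)

1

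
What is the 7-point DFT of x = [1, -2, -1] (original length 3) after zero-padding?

Original 3-point DFT: [-2, 2.5000+0.8660i, 2.5000-0.8660i]
Zero-padded 7-point DFT provides frequency interpolation.

DFT_7([x, 0, ...]) = [-2, -0.0245+2.5386i, 2.3460+1.5160i, 2.1784+0.0859i, 2.1784-0.0859i, 2.3460-1.5160i, -0.0245-2.5386i]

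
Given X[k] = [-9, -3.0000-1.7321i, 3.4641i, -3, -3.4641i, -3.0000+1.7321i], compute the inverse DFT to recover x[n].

x[n] = (1/6) Σ(k=0 to 5) X[k] · e^(2πikn/6)

Computing each x[n]:
x[0] = -3
x[1] = -2
x[2] = 0
x[3] = 0
x[4] = -3
x[5] = -1

x = [-3, -2, 0, 0, -3, -1]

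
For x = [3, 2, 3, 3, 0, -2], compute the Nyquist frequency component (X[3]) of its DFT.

X[3] = Σ(n=0 to 5) x[n] · ω_6^(3n) where ω_6 = e^(-2πi/6)
= (3)·ω_6^0 + (2)·ω_6^3 + (3)·ω_6^6 + (3)·ω_6^9 + (0)·ω_6^12 + (-2)·ω_6^15

X[3] = 3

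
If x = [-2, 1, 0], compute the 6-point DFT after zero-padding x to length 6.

Original 3-point DFT: [-1, -2.5000-0.8660i, -2.5000+0.8660i]
Zero-padded 6-point DFT provides frequency interpolation.

DFT_6([x, 0, ...]) = [-1, -1.5000-0.8660i, -2.5000-0.8660i, -3, -2.5000+0.8660i, -1.5000+0.8660i]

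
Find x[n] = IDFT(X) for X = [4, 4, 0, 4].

x[n] = (1/4) Σ(k=0 to 3) X[k] · e^(2πikn/4)

Computing each x[n]:
x[0] = 3
x[1] = 1
x[2] = -1
x[3] = 1

x = [3, 1, -1, 1]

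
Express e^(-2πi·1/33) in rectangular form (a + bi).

ω_33^1 = e^(-2πi·1/33)
= cos(-2π·1/33) + i·sin(-2π·1/33)
= cos(-2π/33) + i·sin(-2π/33)

ω_33^1 = cos(-2π/33) + i·sin(-2π/33) = 0.9819-0.1893i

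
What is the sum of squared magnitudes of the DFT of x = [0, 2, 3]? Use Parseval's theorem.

Parseval: Σ|x[n]|² = (1/N)Σ|X[k]|², so Σ|X[k]|² = N·Σ|x[n]|² = 3·13.0000

Σ|X[k]|² = N·Σ|x[n]|² = 3·13.0000 = 39.0000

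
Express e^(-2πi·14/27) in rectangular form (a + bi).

ω_27^14 = e^(-2πi·14/27)
= cos(-2π·14/27) + i·sin(-2π·14/27)
= cos(-28π/27) + i·sin(-28π/27)

ω_27^14 = cos(-28π/27) + i·sin(-28π/27) = -0.9932+0.1161i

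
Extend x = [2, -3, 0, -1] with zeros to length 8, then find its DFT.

Original 4-point DFT: [-2, 2+2i, 6, 2-2i]
Zero-padded 8-point DFT provides frequency interpolation.

DFT_8([x, 0, ...]) = [-2, 0.5858+2.8284i, 2+2i, 3.4142+2.8284i, 6, 3.4142-2.8284i, 2-2i, 0.5858-2.8284i]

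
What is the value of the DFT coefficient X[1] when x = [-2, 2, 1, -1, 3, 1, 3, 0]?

X[1] = Σ(n=0 to 7) x[n] · ω_8^(1n) where ω_8 = e^(-2πi/8)
= (-2)·ω_8^0 + (2)·ω_8^1 + (1)·ω_8^2 + (-1)·ω_8^3 + (3)·ω_8^4 + (1)·ω_8^5 + (3)·ω_8^6 + (0)·ω_8^7

X[1] = -3.5858+2.0000i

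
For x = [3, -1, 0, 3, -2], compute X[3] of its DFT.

X[3] = Σ(n=0 to 4) x[n] · ω_5^(3n) where ω_5 = e^(-2πi/5)
= (3)·ω_5^0 + (-1)·ω_5^3 + (0)·ω_5^6 + (3)·ω_5^9 + (-2)·ω_5^12

X[3] = 6.3541+3.4410i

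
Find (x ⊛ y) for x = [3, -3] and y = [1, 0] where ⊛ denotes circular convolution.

(x ⊛ y)[n] = Σ(m=0 to 1) x[m] · y[(n-m) mod 2]

Computing each output sample:
(x ⊛ y)[0] = 3
(x ⊛ y)[1] = -3

x ⊛ y = [3, -3]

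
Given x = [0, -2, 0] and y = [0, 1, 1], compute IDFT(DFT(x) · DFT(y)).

(x ⊛ y)[n] = Σ(m=0 to 2) x[m] · y[(n-m) mod 3]

Computing each output sample:
(x ⊛ y)[0] = -2
(x ⊛ y)[1] = 0
(x ⊛ y)[2] = -2

x ⊛ y = [-2, 0, -2]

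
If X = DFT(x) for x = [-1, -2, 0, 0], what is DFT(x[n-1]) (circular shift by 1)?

Time shift by 1: X_shifted[k] = ω_4^(1k) · X[k]
Shifted x = [0, -1, -2, 0]

DFT(x[n-1]) = [-3, 2+1i, -1, 2-1i]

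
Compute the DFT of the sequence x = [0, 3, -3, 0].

X[k] = Σ(n=0 to 3) x[n] · ω_4^(nk)
where ω_4 = e^(-2πi/4)

Computing each X[k]:
X[0] = 0
X[1] = 3-3i
X[2] = -6
X[3] = 3+3i

X = [0, 3-3i, -6, 3+3i]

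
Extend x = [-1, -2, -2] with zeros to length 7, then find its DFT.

Original 3-point DFT: [-5, 1, 1]
Zero-padded 7-point DFT provides frequency interpolation.

DFT_7([x, 0, ...]) = [-5, -1.8019+3.5135i, 1.2470+1.0821i, -0.4450-0.6959i, -0.4450+0.6959i, 1.2470-1.0821i, -1.8019-3.5135i]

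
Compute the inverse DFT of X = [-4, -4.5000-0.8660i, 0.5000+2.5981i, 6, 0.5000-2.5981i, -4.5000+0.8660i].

x[n] = (1/6) Σ(k=0 to 5) X[k] · e^(2πikn/6)

Computing each x[n]:
x[0] = -1
x[1] = -3
x[2] = 2
x[3] = 0
x[4] = 0
x[5] = -2

x = [-1, -3, 2, 0, 0, -2]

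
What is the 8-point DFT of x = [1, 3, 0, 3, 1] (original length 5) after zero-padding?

Original 5-point DFT: [8, -0.1910-0.1388i, -1.3090-4.0287i, -1.3090+4.0287i, -0.1910+0.1388i]
Zero-padded 8-point DFT provides frequency interpolation.

DFT_8([x, 0, ...]) = [8, -4.2426i, 2, -4.2426i, -4, 4.2426i, 2, 4.2426i]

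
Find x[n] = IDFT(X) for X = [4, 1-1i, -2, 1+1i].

x[n] = (1/4) Σ(k=0 to 3) X[k] · e^(2πikn/4)

Computing each x[n]:
x[0] = 1
x[1] = 2
x[2] = 0
x[3] = 1

x = [1, 2, 0, 1]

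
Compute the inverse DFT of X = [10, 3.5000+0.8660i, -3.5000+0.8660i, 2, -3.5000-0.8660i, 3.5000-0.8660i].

x[n] = (1/6) Σ(k=0 to 5) X[k] · e^(2πikn/6)

Computing each x[n]:
x[0] = 2
x[1] = 2
x[2] = 2
x[3] = -1
x[4] = 2
x[5] = 3

x = [2, 2, 2, -1, 2, 3]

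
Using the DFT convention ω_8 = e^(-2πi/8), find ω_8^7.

ω_8^7 = e^(-2πi·7/8)
= cos(-2π·7/8) + i·sin(-2π·7/8)
= cos(-14π/8) + i·sin(-14π/8)

ω_8^7 = cos(-14π/8) + i·sin(-14π/8) = 0.7071+0.7071i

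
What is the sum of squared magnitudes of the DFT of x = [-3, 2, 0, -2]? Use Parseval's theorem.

Parseval: Σ|x[n]|² = (1/N)Σ|X[k]|², so Σ|X[k]|² = N·Σ|x[n]|² = 4·17.0000

Σ|X[k]|² = N·Σ|x[n]|² = 4·17.0000 = 68.0000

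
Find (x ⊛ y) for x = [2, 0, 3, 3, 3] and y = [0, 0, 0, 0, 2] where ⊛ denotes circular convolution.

(x ⊛ y)[n] = Σ(m=0 to 4) x[m] · y[(n-m) mod 5]

Computing each output sample:
(x ⊛ y)[0] = 0
(x ⊛ y)[1] = 6
(x ⊛ y)[2] = 6
(x ⊛ y)[3] = 6
(x ⊛ y)[4] = 4

x ⊛ y = [0, 6, 6, 6, 4]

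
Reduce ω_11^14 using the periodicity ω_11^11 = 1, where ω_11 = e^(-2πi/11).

Since ω_11^11 = 1, powers reduce modulo 11.
14 mod 11 = 3
So ω_11^14 = ω_11^3 = e^(-2πi·3/11)

ω_11^14 = ω_11^3 = -0.1423-0.9898i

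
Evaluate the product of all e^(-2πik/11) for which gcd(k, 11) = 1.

The primitive 11th roots of unity are ω_11^k for k coprime to 11: k ∈ {1, 2, 3, 4, 5, 6, 7, 8, 9, 10}
Their product equals the constant term of the cyclotomic polynomial Φ_11(x) up to sign.
For n ≥ 3, the product of all primitive nth roots of unity is 1. (For n=1 it is 1; for n=2 it is -1.)

1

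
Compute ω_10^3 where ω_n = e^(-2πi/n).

ω_10^3 = e^(-2πi·3/10)
= cos(-2π·3/10) + i·sin(-2π·3/10)
= cos(-6π/10) + i·sin(-6π/10)

ω_10^3 = cos(-6π/10) + i·sin(-6π/10) = -0.3090-0.9511i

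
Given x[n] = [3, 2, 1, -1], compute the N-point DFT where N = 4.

X[k] = Σ(n=0 to 3) x[n] · ω_4^(nk)
where ω_4 = e^(-2πi/4)

Computing each X[k]:
X[0] = 5
X[1] = 2-3i
X[2] = 3
X[3] = 2+3i

X = [5, 2-3i, 3, 2+3i]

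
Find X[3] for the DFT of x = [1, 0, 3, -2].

X[3] = Σ(n=0 to 3) x[n] · ω_4^(3n) where ω_4 = e^(-2πi/4)
= (1)·ω_4^0 + (0)·ω_4^3 + (3)·ω_4^6 + (-2)·ω_4^9

X[3] = -2+2i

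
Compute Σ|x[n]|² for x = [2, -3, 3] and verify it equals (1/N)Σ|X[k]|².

Time domain:
Σ|x[n]|² = |2|² + |-3|² + |3|² = 22.0000

Frequency domain:
(1/3)Σ|X[k]|² = (1/3)(|2|² + |2.0000+5.1962i|² + |2.0000-5.1962i|²) = (1/3)·66.0000 = 22.0000

Both sides agree, confirming Parseval's theorem.

Σ|x[n]|² = (1/N)Σ|X[k]|² = 22.0000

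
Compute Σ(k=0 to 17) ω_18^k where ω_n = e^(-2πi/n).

Sum of all nth roots of unity equals 0 for n > 1 (geometric series with r ≠ 1).

0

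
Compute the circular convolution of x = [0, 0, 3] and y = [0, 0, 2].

(x ⊛ y)[n] = Σ(m=0 to 2) x[m] · y[(n-m) mod 3]

Computing each output sample:
(x ⊛ y)[0] = 0
(x ⊛ y)[1] = 6
(x ⊛ y)[2] = 0

x ⊛ y = [0, 6, 0]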